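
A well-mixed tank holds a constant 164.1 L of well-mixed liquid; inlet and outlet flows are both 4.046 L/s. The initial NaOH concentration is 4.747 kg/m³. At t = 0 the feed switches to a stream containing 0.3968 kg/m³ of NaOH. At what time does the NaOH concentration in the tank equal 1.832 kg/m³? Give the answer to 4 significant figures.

Species balance: V dC/dt = Q(C_in − C) ⇒ τ = V/Q = 40.5586 s.
C(t) = C_in + (C₀ − C_in) e^(−t/τ). Set C = 1.832 and solve for t:
e^(−t/τ) = (C − C_in)/(C₀ − C_in) = (1.832 − 0.3968)/(4.747 − 0.3968) = 0.329916
t = −τ ln(…) = 40.5586 × 1.10892 = 44.9761 s.

44.98 s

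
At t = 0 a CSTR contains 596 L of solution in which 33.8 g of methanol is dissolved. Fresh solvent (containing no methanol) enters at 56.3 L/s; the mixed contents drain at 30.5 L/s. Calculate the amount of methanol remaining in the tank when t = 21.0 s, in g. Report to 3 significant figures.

15.7 g

Total volume: dV/dt = Q_in − Q_out = 25.800 L/s, so V(t) = 596 + 25.800 t and V(21.0) = 1137.8 L.
No methanol enters, so dm/dt = −Q_out · (m/V).
Separate: dm/m = −Q_out dt/V(t) ⇒ ln(m/m₀) = −(Q_out/(Q_in−Q_out)) ln(V/V₀).
m = m₀ (V₀/V)^(Q_out/(Q_in−Q_out)) = 33.8 × (596/1137.8)^(1.1822) = 15.738 g.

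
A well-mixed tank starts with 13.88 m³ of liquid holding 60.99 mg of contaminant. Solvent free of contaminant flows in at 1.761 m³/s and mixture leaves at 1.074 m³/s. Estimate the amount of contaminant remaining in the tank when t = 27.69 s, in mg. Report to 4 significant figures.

15.82 mg

Let m(t) be the amount of contaminant. Volume: V(t) = V₀ + (Q_in − Q_out) t = 13.88 + 0.687000 t; V(27.69) = 32.9030 m³.
Species balance (pure solvent in): dm/dt = −Q_out · m/V(t).
dm/m = −Q_out dt/(V₀ + 0.687000 t); integrating gives ln(m/m₀) = −(Q_out/(Q_in−Q_out)) ln(V/V₀).
m = m₀ (V₀/V)^(Q_out/(Q_in−Q_out)) = 60.99 × (13.88/32.9030)^(1.56332) = 15.8217 mg.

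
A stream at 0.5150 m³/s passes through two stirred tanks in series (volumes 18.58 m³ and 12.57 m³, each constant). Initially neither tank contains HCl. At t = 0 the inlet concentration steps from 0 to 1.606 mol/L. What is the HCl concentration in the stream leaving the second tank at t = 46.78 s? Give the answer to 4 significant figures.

0.7425 mol/L

Each tank obeys Vᵢ dCᵢ/dt = Q(Cᵢ₋₁ − Cᵢ), so τᵢ = Vᵢ/Q.
τ₁ = 18.58/0.5150 = 36.0777 s; τ₂ = 12.57/0.5150 = 24.4078 s.
Solving the cascade with C₁(0)=C₂(0)=0 gives C₂(t) = C_in[1 − (τ₁ e^(−t/τ₁) − τ₂ e^(−t/τ₂))/(τ₁ − τ₂)].
At t = 46.78: e^(−t/τ₁) = 0.273447, e^(−t/τ₂) = 0.147106.
C₂ = 1.606·[1 − (36.0777·0.273447 − 24.4078·0.147106)/(11.6699)] = 1.606·0.462308 = 0.742467 mol/L.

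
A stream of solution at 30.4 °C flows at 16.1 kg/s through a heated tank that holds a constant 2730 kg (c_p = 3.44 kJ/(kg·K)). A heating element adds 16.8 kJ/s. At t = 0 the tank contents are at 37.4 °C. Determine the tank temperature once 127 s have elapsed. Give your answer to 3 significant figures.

33.9 °C

M c_p dT/dt = ṁ c_p (T_in − T) + Q̇.
τ = M/ṁ = 169.57 s; T_ss = T_in + Q̇/(ṁ c_p) = 30.4 + 16.8/(16.1·3.44) = 30.703 °C.
Solution: T(t) = T_ss + (T₀ − T_ss) e^(−t/τ).
T(127) = 30.703 + (6.6967)·e^(−127/169.57) = 30.703 + (6.6967)·0.47285 = 33.870 °C.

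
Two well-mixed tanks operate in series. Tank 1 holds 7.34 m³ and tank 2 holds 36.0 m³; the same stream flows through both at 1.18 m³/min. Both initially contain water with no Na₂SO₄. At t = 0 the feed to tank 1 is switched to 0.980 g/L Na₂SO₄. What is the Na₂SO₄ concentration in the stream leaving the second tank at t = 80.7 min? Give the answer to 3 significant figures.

Each tank obeys Vᵢ dCᵢ/dt = Q(Cᵢ₋₁ − Cᵢ), so τᵢ = Vᵢ/Q.
τ₁ = 7.34/1.18 = 6.2203 min; τ₂ = 36.0/1.18 = 30.508 min.
Tank 1: C₁ = C_in(1 − e^(−t/τ₁)). Tank 2 (τ₁ ≠ τ₂): C₂ = C_in[1 − (τ₁ e^(−t/τ₁) − τ₂ e^(−t/τ₂))/(τ₁ − τ₂)].
At t = 80.7: e^(−t/τ₁) = 2.3209e-06, e^(−t/τ₂) = 0.070994.
C₂ = 0.980·[1 − (6.2203·2.3209e-06 − 30.508·0.070994)/(-24.288)] = 0.980·0.91083 = 0.89261 g/L.

0.893 g/L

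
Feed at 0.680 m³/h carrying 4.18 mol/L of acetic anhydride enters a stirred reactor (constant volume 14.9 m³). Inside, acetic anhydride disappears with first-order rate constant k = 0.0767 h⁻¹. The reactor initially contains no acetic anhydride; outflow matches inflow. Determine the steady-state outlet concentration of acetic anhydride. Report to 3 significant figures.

V dC/dt = Q(C_in − C) − k V C.
Steady state (dC/dt = 0): C_ss = Q C_in/(Q + kV) = C_in/(1 + kV/Q).
C_ss = 0.680·4.18/(0.680 + 0.0767·14.9) = 2.8424/1.8228 = 1.5593 mol/L.

1.56 mol/L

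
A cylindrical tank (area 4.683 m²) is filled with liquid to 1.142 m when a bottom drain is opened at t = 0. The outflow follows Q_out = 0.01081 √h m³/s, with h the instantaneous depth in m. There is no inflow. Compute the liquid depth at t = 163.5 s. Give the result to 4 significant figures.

With no inflow, A dh/dt = −0.01081 √h.
∫ h^(−1/2) dh = −(0.01081/A) ∫ dt, giving 2√h = 2√h₀ − (0.01081/A) t.
√h = √1.142 − 0.01081·163.5/(2·4.683) = 1.06864 − 0.188708 = 0.879936.
h = 0.879936² = 0.774288 m.

0.7743 m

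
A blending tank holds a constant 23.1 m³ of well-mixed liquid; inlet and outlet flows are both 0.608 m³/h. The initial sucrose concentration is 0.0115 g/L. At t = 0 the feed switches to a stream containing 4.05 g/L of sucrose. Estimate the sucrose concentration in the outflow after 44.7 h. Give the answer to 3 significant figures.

2.80 g/L

Unsteady species balance (constant V, well mixed): V dC/dt = Q(C_in − C).
Time constant τ = V/Q = 23.1/0.608 = 37.993 h.
This is linear first-order; C(t) = C_in + (C₀ − C_in) e^(−t/τ).
C(44.7) = 4.05 + (0.0115 − 4.05)·e^(−44.7/37.993) = 4.05 + (-4.0385)·0.30835 = 2.8047 g/L.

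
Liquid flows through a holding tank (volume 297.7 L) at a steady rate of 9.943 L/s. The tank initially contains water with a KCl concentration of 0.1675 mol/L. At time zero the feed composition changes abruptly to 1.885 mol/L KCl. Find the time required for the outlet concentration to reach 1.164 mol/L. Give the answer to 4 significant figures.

Species balance: V dC/dt = Q(C_in − C) ⇒ τ = V/Q = 29.9407 s.
C(t) = C_in + (C₀ − C_in) e^(−t/τ). Set C = 1.164 and solve for t:
e^(−t/τ) = (C − C_in)/(C₀ − C_in) = (1.164 − 1.885)/(0.1675 − 1.885) = 0.419796
t = −τ ln(…) = 29.9407 × 0.867986 = 25.9881 s.

25.99 s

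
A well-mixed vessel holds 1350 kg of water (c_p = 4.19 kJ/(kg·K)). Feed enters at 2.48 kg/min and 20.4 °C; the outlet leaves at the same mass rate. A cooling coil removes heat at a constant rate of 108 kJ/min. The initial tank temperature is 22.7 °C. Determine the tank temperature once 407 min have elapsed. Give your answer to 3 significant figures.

16.0 °C

M c_p dT/dt = ṁ c_p (T_in − T) − Q̇.
τ = M/ṁ = 544.35 min; T_ss = T_in − Q̇/(ṁ c_p) = 20.4 − 108/(2.48·4.19) = 10.007 °C.
Integrating: T(t) = T_ss + (T₀ − T_ss) e^(−t/τ).
T(407) = 10.007 + (12.693)·e^(−407/544.35) = 10.007 + (12.693)·0.47347 = 16.016 °C.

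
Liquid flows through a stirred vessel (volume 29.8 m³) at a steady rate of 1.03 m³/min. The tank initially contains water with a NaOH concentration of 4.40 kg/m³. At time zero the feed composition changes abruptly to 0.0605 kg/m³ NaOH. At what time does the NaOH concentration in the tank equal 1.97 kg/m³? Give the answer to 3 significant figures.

23.8 min

Accumulation = in − out for the solute gives V dC/dt = Q(C_in − C), so τ = V/Q = 28.932 min.
C(t) = C_in + (C₀ − C_in) e^(−t/τ). Set C = 1.97 and solve for t:
e^(−t/τ) = (C − C_in)/(C₀ − C_in) = (1.97 − 0.0605)/(4.40 − 0.0605) = 0.44003
t = −τ ln(…) = 28.932 × 0.82092 = 23.751 min.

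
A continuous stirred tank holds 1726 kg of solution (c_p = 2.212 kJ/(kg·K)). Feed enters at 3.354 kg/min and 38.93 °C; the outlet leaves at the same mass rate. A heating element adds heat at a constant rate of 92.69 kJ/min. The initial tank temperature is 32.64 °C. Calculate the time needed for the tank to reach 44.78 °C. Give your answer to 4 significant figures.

Heat balance on the well-mixed liquid: M c_p dT/dt = ṁ c_p (T_in − T) + 92.69.
τ = M/ṁ = 514.609 min; T_ss = T_in + Q̇/(ṁ c_p) = 51.4235 °C.
T(t) = T_ss + (T₀ − T_ss) e^(−t/τ). Set T = 44.78:
e^(−t/τ) = (44.78 − 51.4235)/(32.64 − 51.4235) = 0.353689
t = −514.609 · ln(0.353689) = 534.853 min.

534.9 min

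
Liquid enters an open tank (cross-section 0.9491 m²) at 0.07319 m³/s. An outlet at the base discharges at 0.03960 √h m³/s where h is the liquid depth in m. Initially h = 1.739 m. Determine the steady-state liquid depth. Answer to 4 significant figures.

Level balance: A dh/dt = 0.07319 − 0.03960 √h. Setting dh/dt = 0:
Q_in = 0.03960 √h_ss ⇒ √h_ss = 0.07319/0.03960 = 1.84823.
h_ss = 1.84823² = 3.41596 m. (Since h₀ = 1.739 m < h_ss, the level will rise toward this value.)

3.416 m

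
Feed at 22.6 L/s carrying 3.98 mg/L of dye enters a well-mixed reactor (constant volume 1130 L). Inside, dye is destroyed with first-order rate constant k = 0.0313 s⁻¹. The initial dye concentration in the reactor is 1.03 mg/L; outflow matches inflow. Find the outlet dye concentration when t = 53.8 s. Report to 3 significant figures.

Accumulation = in − out − consumed: V dC/dt = Q C_in − Q C − k V C.
This is linear with rate a = Q/V + k = 0.051300 s⁻¹.
C_ss = Q C_in/(Q + kV) = 1.5517 mg/L; C(t) = C_ss + (C₀ − C_ss) e^(−a t).
C(53.8) = 1.5517 + (-0.52166)·e^(−0.051300·53.8) = 1.5517 + (-0.52166)·0.063296 = 1.5186 mg/L.

1.52 mg/L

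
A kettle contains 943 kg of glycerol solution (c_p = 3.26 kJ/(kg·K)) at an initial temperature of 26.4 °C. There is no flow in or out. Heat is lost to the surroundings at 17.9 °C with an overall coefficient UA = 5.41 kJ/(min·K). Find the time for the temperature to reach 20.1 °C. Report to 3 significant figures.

Unsteady energy balance on the tank contents: M c_p dT/dt = −UA(T − T_amb).
τ = M c_p/UA = 568.24 min; T_ss = T_amb = 17.900 °C.
T(t) = T_ss + (T₀ − T_ss)e^(−t/τ); set T = 20.1:
t = −τ ln[(T − T_ss)/(T₀ − T_ss)] = −568.24 · ln(0.25882) = 768.04 min.

768 min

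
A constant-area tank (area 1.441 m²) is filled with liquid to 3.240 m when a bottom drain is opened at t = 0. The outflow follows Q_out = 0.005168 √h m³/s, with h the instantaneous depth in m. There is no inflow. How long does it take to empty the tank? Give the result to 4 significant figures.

A dh/dt = −Q_out = −0.005168 √h.
This is separable: 2 d(√h)/dt = −0.005168/A, so √h = √h₀ − (0.005168/(2A)) t.
Set h = 0: 2√h₀ = (0.005168/A) t_empty ⇒ t_empty = 2A√h₀/0.005168.
t_empty = 2·1.441·√3.240/0.005168 = 2.88200·1.80000/0.005168 = 1003.79 s.

1004 s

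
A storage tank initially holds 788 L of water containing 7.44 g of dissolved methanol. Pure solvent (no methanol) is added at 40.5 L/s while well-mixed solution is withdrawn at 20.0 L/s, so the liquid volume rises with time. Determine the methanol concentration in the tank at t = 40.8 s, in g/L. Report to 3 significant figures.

0.00226 g/L

Let m(t) be the amount of methanol. Volume: V(t) = V₀ + (Q_in − Q_out) t = 788 + 20.500 t; V(40.8) = 1624.4 L.
No methanol enters, so dm/dt = −Q_out · (m/V).
dm/m = −Q_out dt/(V₀ + 20.500 t); integrating gives ln(m/m₀) = −(Q_out/(Q_in−Q_out)) ln(V/V₀).
m = m₀ (V₀/V)^(Q_out/(Q_in−Q_out)) = 7.44 × (788/1624.4)^(0.97561) = 3.6734 g.
C = m/V = 3.6734/1624.4 = 0.0022614 g/L.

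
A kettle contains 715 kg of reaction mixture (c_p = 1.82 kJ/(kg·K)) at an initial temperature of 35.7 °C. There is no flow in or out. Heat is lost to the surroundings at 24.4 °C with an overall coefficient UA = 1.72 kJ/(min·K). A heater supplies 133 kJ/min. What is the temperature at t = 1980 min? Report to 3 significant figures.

96.9 °C

First-law balance (no shaft work): M c_p dT/dt = −UA(T − T_amb) + Q̇.
dT/dt = (T_ss − T)/τ with T_ss = T_amb + Q̇/UA = 24.4 + 133/1.72 = 101.73 °C, τ = M c_p/UA = 715·1.82/1.72 = 756.57 min.
Integrating: T(t) = T_ss + (T₀ − T_ss) e^(−t/τ).
T(1980) = 101.73 + (-66.026)·0.073016 = 96.905 °C.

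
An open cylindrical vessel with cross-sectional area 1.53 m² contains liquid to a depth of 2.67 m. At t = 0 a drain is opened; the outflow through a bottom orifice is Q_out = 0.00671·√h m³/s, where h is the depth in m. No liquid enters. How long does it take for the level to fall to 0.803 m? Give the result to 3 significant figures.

337 s

With no inflow, A dh/dt = −0.00671 √h.
Separate and integrate: 2(√h − √h₀) = −(0.00671/A) t.
t = 2A(√h₀ − √h)/0.00671 = 2·1.53·(√2.67 − √0.803)/0.00671
  = 3.0600 × (1.6340 − 0.89610) / 0.00671 = 336.51 s.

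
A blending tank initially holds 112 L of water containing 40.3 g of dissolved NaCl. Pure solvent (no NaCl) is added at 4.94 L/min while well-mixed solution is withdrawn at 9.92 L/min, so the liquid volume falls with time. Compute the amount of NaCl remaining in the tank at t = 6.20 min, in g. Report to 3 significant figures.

21.2 g

Total volume: dV/dt = Q_in − Q_out = -4.9800 L/min, so V(t) = 112 − 4.9800 t and V(6.20) = 81.124 L.
No NaCl enters, so dm/dt = −Q_out · (m/V).
dm/m = −Q_out dt/(V₀ − 4.9800 t); integrating gives ln(m/m₀) = −(Q_out/(Q_in−Q_out)) ln(V/V₀).
m = m₀ (V₀/V)^(Q_out/(Q_in−Q_out)) = 40.3 × (112/81.124)^(-1.9920) = 21.198 g.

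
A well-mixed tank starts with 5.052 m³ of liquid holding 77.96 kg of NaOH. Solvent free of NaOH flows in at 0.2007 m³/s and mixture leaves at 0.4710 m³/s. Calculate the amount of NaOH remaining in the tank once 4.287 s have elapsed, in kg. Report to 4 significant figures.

Let m(t) be the amount of NaOH. Volume: V(t) = V₀ + (Q_in − Q_out) t = 5.052 − 0.270300 t; V(4.287) = 3.89322 m³.
Species balance (pure solvent in): dm/dt = −Q_out · m/V(t).
dm/m = −Q_out dt/(V₀ − 0.270300 t); integrating gives ln(m/m₀) = −(Q_out/(Q_in−Q_out)) ln(V/V₀).
m = m₀ (V₀/V)^(Q_out/(Q_in−Q_out)) = 77.96 × (5.052/3.89322)^(-1.74251) = 49.5108 kg.

49.51 kg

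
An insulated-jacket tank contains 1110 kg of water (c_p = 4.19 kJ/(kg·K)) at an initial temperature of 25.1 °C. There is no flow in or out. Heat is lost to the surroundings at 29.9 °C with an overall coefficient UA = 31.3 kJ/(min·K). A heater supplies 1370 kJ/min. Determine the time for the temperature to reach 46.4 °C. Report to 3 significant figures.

85.8 min

Unsteady energy balance on the tank contents: M c_p dT/dt = −UA(T − T_amb) + Q̇.
τ = M c_p/UA = 148.59 min; T_ss = T_amb + Q̇/UA = 29.9 + 1370/31.3 = 73.670 °C.
T(t) = T_ss + (T₀ − T_ss)e^(−t/τ); set T = 46.4:
t = −τ ln[(T − T_ss)/(T₀ − T_ss)] = −148.59 · ln(0.56146) = 85.770 min.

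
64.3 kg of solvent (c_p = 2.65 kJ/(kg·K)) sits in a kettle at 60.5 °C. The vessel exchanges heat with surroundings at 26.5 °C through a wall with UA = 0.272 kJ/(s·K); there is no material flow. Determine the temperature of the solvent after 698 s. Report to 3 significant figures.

Energy balance: M c_p dT/dt = −UA(T − T_amb).
dT/dt = (T_ss − T)/τ with T_ss = T_amb = 26.500 °C, τ = M c_p/UA = 64.3·2.65/0.272 = 626.45 s.
Solution: T(t) = T_ss + (T₀ − T_ss) e^(−t/τ).
T(698) = 26.500 + (34.000)·0.32817 = 37.658 °C.

37.7 °C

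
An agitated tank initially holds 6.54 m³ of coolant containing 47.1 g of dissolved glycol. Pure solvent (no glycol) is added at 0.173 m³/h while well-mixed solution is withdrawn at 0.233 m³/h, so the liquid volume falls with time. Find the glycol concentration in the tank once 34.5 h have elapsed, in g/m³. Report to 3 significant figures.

2.40 g/m³

Total volume: dV/dt = Q_in − Q_out = -0.060000 m³/h, so V(t) = 6.54 − 0.060000 t and V(34.5) = 4.4700 m³.
Species balance (pure solvent in): dm/dt = −Q_out · m/V(t).
Separate: dm/m = −Q_out dt/V(t) ⇒ ln(m/m₀) = −(Q_out/(Q_in−Q_out)) ln(V/V₀).
m = m₀ (V₀/V)^(Q_out/(Q_in−Q_out)) = 47.1 × (6.54/4.4700)^(-3.8833) = 10.745 g.
C = m/V = 10.745/4.4700 = 2.4039 g/m³.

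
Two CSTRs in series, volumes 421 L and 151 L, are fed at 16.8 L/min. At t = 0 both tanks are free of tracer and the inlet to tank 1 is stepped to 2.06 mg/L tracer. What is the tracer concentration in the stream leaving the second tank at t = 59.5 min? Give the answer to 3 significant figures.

Time constants: τᵢ = Vᵢ/Q for each well-mixed tank.
τ₁ = 421/16.8 = 25.060 min; τ₂ = 151/16.8 = 8.9881 min.
Tank 1: C₁ = C_in(1 − e^(−t/τ₁)). Tank 2 (τ₁ ≠ τ₂): C₂ = C_in[1 − (τ₁ e^(−t/τ₁) − τ₂ e^(−t/τ₂))/(τ₁ − τ₂)].
At t = 59.5: e^(−t/τ₁) = 0.093075, e^(−t/τ₂) = 0.0013336.
C₂ = 2.06·[1 − (25.060·0.093075 − 8.9881·0.0013336)/(16.071)] = 2.06·0.85562 = 1.7626 mg/L.

1.76 mg/L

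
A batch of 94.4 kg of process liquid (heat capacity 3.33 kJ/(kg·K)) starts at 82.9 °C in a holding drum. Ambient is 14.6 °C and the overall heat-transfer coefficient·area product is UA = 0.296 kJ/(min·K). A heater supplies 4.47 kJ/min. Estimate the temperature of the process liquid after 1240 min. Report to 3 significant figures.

Energy balance: M c_p dT/dt = −UA(T − T_amb) + Q̇.
dT/dt = (T_ss − T)/τ with T_ss = T_amb + Q̇/UA = 14.6 + 4.47/0.296 = 29.701 °C, τ = M c_p/UA = 94.4·3.33/0.296 = 1062.0 min.
Solution: T(t) = T_ss + (T₀ − T_ss) e^(−t/τ).
T(1240) = 29.701 + (53.199)·0.31111 = 46.252 °C.

46.3 °C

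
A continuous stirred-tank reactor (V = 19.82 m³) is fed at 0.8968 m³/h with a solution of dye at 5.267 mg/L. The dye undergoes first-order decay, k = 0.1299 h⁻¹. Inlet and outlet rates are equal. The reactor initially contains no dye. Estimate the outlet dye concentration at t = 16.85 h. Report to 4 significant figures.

1.290 mg/L

Species balance: V dC/dt = Q C_in − Q C − k V C.
dC/dt = (Q/V) C_in − (Q/V + k) C; effective rate a = Q/V + k = 0.0452472 + 0.1299 = 0.175147 h⁻¹.
C_ss = Q C_in/(Q + kV) = 1.36067 mg/L; C(t) = C_ss + (C₀ − C_ss) e^(−a t).
C(16.85) = 1.36067 + (-1.36067)·e^(−0.175147·16.85) = 1.36067 + (-1.36067)·0.0522753 = 1.28954 mg/L.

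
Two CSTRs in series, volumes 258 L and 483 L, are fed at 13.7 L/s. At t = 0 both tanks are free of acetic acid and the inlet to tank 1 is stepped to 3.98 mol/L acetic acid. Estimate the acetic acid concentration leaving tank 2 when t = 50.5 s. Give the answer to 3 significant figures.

Time constants: τᵢ = Vᵢ/Q for each well-mixed tank.
τ₁ = 258/13.7 = 18.832 s; τ₂ = 483/13.7 = 35.255 s.
Tank 1: C₁ = C_in(1 − e^(−t/τ₁)). Tank 2 (τ₁ ≠ τ₂): C₂ = C_in[1 − (τ₁ e^(−t/τ₁) − τ₂ e^(−t/τ₂))/(τ₁ − τ₂)].
At t = 50.5: e^(−t/τ₁) = 0.068454, e^(−t/τ₂) = 0.23873.
C₂ = 3.98·[1 − (18.832·0.068454 − 35.255·0.23873)/(-16.423)] = 3.98·0.56601 = 2.2527 mol/L.

2.25 mol/L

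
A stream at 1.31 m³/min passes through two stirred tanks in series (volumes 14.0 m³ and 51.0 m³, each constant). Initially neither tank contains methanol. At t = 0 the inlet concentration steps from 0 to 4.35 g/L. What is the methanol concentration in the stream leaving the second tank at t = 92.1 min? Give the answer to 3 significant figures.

3.79 g/L

Time constants: τᵢ = Vᵢ/Q for each well-mixed tank.
τ₁ = 14.0/1.31 = 10.687 min; τ₂ = 51.0/1.31 = 38.931 min.
Tank 1: C₁ = C_in(1 − e^(−t/τ₁)). Tank 2 (τ₁ ≠ τ₂): C₂ = C_in[1 − (τ₁ e^(−t/τ₁) − τ₂ e^(−t/τ₂))/(τ₁ − τ₂)].
At t = 92.1: e^(−t/τ₁) = 0.00018083, e^(−t/τ₂) = 0.093883.
C₂ = 4.35·[1 − (10.687·0.00018083 − 38.931·0.093883)/(-28.244)] = 4.35·0.87066 = 3.7874 g/L.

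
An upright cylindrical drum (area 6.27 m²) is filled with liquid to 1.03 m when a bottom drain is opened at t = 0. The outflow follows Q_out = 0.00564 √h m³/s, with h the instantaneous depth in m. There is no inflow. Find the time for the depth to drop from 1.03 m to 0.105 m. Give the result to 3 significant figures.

1540 s

With no inflow, A dh/dt = −0.00564 √h.
Separate and integrate: 2(√h − √h₀) = −(0.00564/A) t.
t = 2A(√h₀ − √h)/0.00564 = 2·6.27·(√1.03 − √0.105)/0.00564
  = 12.540 × (1.0149 − 0.32404) / 0.00564 = 1536.0 s.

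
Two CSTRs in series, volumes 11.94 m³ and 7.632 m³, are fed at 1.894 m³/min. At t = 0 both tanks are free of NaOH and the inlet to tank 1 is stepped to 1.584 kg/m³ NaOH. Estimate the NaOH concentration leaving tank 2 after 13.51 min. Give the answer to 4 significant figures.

Species balance on tank i: dCᵢ/dt = (Cᵢ₋₁ − Cᵢ)/τᵢ with τᵢ = Vᵢ/Q.
τ₁ = 11.94/1.894 = 6.30412 min; τ₂ = 7.632/1.894 = 4.02957 min.
Solving the cascade with C₁(0)=C₂(0)=0 gives C₂(t) = C_in[1 − (τ₁ e^(−t/τ₁) − τ₂ e^(−t/τ₂))/(τ₁ − τ₂)].
At t = 13.51: e^(−t/τ₁) = 0.117297, e^(−t/τ₂) = 0.0349891.
C₂ = 1.584·[1 − (6.30412·0.117297 − 4.02957·0.0349891)/(2.27455)] = 1.584·0.736887 = 1.16723 kg/m³.

1.167 kg/m³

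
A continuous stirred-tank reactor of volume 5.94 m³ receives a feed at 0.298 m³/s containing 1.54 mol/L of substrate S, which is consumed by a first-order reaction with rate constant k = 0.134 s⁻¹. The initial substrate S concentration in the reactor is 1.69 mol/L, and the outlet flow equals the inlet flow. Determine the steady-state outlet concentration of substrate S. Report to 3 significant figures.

0.420 mol/L

Species balance: V dC/dt = Q C_in − Q C − k V C.
Steady state (dC/dt = 0): C_ss = Q C_in/(Q + kV) = C_in/(1 + kV/Q).
C_ss = 0.298·1.54/(0.298 + 0.134·5.94) = 0.45892/1.0940 = 0.41950 mol/L.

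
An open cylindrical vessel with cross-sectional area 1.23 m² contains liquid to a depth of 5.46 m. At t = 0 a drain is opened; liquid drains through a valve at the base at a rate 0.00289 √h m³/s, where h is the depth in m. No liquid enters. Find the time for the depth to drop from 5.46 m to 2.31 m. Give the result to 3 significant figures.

A dh/dt = −Q_out = −0.00289 √h.
Separate and integrate: 2(√h − √h₀) = −(0.00289/A) t.
t = 2A(√h₀ − √h)/0.00289 = 2·1.23·(√5.46 − √2.31)/0.00289
  = 2.4600 × (2.3367 − 1.5199) / 0.00289 = 695.27 s.

695 s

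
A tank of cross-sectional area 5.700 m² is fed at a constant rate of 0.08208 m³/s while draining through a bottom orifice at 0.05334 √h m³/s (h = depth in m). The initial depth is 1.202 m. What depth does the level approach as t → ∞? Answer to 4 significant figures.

Level balance: A dh/dt = 0.08208 − 0.05334 √h. Setting dh/dt = 0:
Q_in = 0.05334 √h_ss ⇒ √h_ss = 0.08208/0.05334 = 1.53881.
h_ss = 1.53881² = 2.36793 m. (Since h₀ = 1.202 m < h_ss, the level will rise toward this value.)

2.368 m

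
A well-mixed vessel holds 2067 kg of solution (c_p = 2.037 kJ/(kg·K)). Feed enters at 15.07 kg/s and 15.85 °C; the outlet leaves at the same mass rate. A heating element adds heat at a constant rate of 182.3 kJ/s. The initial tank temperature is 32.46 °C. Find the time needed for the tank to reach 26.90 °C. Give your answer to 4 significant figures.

101.0 s

M c_p dT/dt = ṁ c_p (T_in − T) + Q̇.
τ = M/ṁ = 137.160 s; T_ss = T_in + Q̇/(ṁ c_p) = 21.7886 °C.
T(t) = T_ss + (T₀ − T_ss) e^(−t/τ). Set T = 26.90:
e^(−t/τ) = (26.90 − 21.7886)/(32.46 − 21.7886) = 0.478982
t = −137.160 · ln(0.478982) = 100.962 s.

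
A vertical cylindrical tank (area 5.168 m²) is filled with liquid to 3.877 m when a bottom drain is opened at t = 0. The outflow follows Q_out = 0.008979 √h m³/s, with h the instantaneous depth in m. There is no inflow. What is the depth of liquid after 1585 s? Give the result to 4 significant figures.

Unsteady balance on liquid volume: A dh/dt = −0.008979 √h.
This is separable: 2 d(√h)/dt = −0.008979/A, so √h = √h₀ − (0.008979/(2A)) t.
√h = √3.877 − 0.008979·1585/(2·5.168) = 1.96901 − 1.37691 = 0.592102.
h = 0.592102² = 0.350585 m.

0.3506 m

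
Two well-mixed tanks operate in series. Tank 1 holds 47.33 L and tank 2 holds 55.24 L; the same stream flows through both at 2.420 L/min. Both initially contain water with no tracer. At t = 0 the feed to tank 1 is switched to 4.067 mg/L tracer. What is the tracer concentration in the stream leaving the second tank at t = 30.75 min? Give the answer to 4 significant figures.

Species balance on tank i: dCᵢ/dt = (Cᵢ₋₁ − Cᵢ)/τᵢ with τᵢ = Vᵢ/Q.
τ₁ = 47.33/2.420 = 19.5579 min; τ₂ = 55.24/2.420 = 22.8264 min.
Tank 1: C₁ = C_in(1 − e^(−t/τ₁)). Tank 2 (τ₁ ≠ τ₂): C₂ = C_in[1 − (τ₁ e^(−t/τ₁) − τ₂ e^(−t/τ₂))/(τ₁ − τ₂)].
At t = 30.75: e^(−t/τ₁) = 0.207576, e^(−t/τ₂) = 0.259988.
C₂ = 4.067·[1 − (19.5579·0.207576 − 22.8264·0.259988)/(-3.26860)] = 4.067·0.426404 = 1.73418 mg/L.

1.734 mg/L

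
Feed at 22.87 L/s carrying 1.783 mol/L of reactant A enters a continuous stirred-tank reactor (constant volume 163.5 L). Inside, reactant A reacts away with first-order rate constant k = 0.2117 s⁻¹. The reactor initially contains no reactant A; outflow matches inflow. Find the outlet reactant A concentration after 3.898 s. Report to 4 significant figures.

0.5292 mol/L

V dC/dt = Q(C_in − C) − k V C.
This is linear with rate a = Q/V + k = 0.351578 s⁻¹.
C_ss = Q C_in/(Q + kV) = 0.709379 mol/L; C(t) = C_ss + (C₀ − C_ss) e^(−a t).
C(3.898) = 0.709379 + (-0.709379)·e^(−0.351578·3.898) = 0.709379 + (-0.709379)·0.253993 = 0.529202 mol/L.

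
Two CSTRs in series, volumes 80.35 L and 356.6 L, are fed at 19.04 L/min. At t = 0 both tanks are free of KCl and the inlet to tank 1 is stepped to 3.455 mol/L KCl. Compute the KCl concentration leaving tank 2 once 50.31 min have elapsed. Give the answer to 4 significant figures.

3.151 mol/L

Species balance on tank i: dCᵢ/dt = (Cᵢ₋₁ − Cᵢ)/τᵢ with τᵢ = Vᵢ/Q.
τ₁ = 80.35/19.04 = 4.22006 min; τ₂ = 356.6/19.04 = 18.7290 min.
Tank 1: C₁ = C_in(1 − e^(−t/τ₁)). Tank 2 (τ₁ ≠ τ₂): C₂ = C_in[1 − (τ₁ e^(−t/τ₁) − τ₂ e^(−t/τ₂))/(τ₁ − τ₂)].
At t = 50.31: e^(−t/τ₁) = 6.64515e-06, e^(−t/τ₂) = 0.0681387.
C₂ = 3.455·[1 − (4.22006·6.64515e-06 − 18.7290·0.0681387)/(-14.5089)] = 3.455·0.912044 = 3.15111 mol/L.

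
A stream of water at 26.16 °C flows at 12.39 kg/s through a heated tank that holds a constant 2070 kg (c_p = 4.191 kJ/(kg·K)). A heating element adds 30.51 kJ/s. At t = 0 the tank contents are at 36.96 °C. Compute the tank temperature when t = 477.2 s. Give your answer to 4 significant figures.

27.33 °C

Unsteady energy balance on the tank contents: M c_p dT/dt = ṁ c_p (T_in − T) + 30.51.
τ = M/ṁ = 167.070 s; T_ss = T_in + Q̇/(ṁ c_p) = 26.16 + 30.51/(12.39·4.191) = 26.7476 °C.
Integrating: T(t) = T_ss + (T₀ − T_ss) e^(−t/τ).
T(477.2) = 26.7476 + (10.2124)·e^(−477.2/167.070) = 26.7476 + (10.2124)·0.0574820 = 27.3346 °C.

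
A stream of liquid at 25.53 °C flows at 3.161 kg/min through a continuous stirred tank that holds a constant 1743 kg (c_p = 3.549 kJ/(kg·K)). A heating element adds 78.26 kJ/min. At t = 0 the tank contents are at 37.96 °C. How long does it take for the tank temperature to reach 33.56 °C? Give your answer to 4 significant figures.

906.4 min

M c_p dT/dt = ṁ c_p (T_in − T) + Q̇.
τ = M/ṁ = 551.408 min; T_ss = T_in + Q̇/(ṁ c_p) = 32.5060 °C.
T(t) = T_ss + (T₀ − T_ss) e^(−t/τ). Set T = 33.56:
e^(−t/τ) = (33.56 − 32.5060)/(37.96 − 32.5060) = 0.193246
t = −551.408 · ln(0.193246) = 906.400 min.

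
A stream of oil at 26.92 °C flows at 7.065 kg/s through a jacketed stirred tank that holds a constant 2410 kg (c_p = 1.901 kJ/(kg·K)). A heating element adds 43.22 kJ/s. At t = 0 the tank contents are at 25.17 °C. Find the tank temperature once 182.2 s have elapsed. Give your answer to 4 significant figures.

Unsteady energy balance on the tank contents: M c_p dT/dt = ṁ c_p (T_in − T) + 43.22.
τ = M/ṁ = 341.118 s; T_ss = T_in + Q̇/(ṁ c_p) = 26.92 + 43.22/(7.065·1.901) = 30.1380 °C.
T approaches T_ss exponentially: T(t) = T_ss + (T₀ − T_ss) e^(−t/τ).
T(182.2) = 30.1380 + (-4.96803)·e^(−182.2/341.118) = 30.1380 + (-4.96803)·0.586182 = 27.2259 °C.

27.23 °C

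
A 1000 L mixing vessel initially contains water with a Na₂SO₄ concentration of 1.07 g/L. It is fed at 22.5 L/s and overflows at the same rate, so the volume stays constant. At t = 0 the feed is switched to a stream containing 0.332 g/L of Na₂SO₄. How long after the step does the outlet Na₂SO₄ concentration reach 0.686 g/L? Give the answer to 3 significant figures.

Species balance: V dC/dt = Q(C_in − C) ⇒ τ = V/Q = 44.444 s.
C(t) = C_in + (C₀ − C_in) e^(−t/τ). Set C = 0.686 and solve for t:
e^(−t/τ) = (C − C_in)/(C₀ − C_in) = (0.686 − 0.332)/(1.07 − 0.332) = 0.47967
t = −τ ln(…) = 44.444 × 0.73465 = 32.651 s.

32.7 s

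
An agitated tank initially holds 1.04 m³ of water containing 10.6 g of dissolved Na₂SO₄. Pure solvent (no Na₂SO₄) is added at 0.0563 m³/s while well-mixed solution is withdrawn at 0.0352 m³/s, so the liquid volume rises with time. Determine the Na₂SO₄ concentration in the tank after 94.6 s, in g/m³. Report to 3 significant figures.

Total volume: dV/dt = Q_in − Q_out = 0.021100 m³/s, so V(t) = 1.04 + 0.021100 t and V(94.6) = 3.0361 m³.
Species balance (pure solvent in): dm/dt = −Q_out · m/V(t).
dm/m = −Q_out dt/(V₀ + 0.021100 t); integrating gives ln(m/m₀) = −(Q_out/(Q_in−Q_out)) ln(V/V₀).
m = m₀ (V₀/V)^(Q_out/(Q_in−Q_out)) = 10.6 × (1.04/3.0361)^(1.6682) = 1.7746 g.
C = m/V = 1.7746/3.0361 = 0.58452 g/m³.

0.585 g/m³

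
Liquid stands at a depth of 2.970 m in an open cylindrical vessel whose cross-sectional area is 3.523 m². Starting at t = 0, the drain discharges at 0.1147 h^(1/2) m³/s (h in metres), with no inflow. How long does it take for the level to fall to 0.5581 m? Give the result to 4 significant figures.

With no inflow, A dh/dt = −0.1147 √h.
∫ h^(−1/2) dh = −(0.1147/A) ∫ dt, giving 2√h = 2√h₀ − (0.1147/A) t.
t = 2A(√h₀ − √h)/0.1147 = 2·3.523·(√2.970 − √0.5581)/0.1147
  = 7.04600 × (1.72337 − 0.747061) / 0.1147 = 59.9744 s.

59.97 s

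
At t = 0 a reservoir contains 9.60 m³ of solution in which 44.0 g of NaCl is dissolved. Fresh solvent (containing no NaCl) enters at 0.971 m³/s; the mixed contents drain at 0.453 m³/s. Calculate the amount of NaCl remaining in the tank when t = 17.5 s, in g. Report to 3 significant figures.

24.6 g

Total volume: dV/dt = Q_in − Q_out = 0.51800 m³/s, so V(t) = 9.60 + 0.51800 t and V(17.5) = 18.665 m³.
No NaCl enters, so dm/dt = −Q_out · (m/V).
dm/m = −Q_out dt/(V₀ + 0.51800 t); integrating gives ln(m/m₀) = −(Q_out/(Q_in−Q_out)) ln(V/V₀).
m = m₀ (V₀/V)^(Q_out/(Q_in−Q_out)) = 44.0 × (9.60/18.665)^(0.87452) = 24.600 g.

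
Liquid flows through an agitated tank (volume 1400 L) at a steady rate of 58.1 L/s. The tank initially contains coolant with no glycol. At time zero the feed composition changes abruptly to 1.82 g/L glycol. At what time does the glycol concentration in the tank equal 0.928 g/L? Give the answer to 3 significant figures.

17.2 s

Mass balance on the solute (V constant): V dC/dt = Q(C_in − C), so τ = V/Q = 24.096 s.
C(t) = C_in + (C₀ − C_in) e^(−t/τ). Set C = 0.928 and solve for t:
e^(−t/τ) = (C − C_in)/(C₀ − C_in) = (0.928 − 1.82)/(0 − 1.82) = 0.49011
t = −τ ln(…) = 24.096 × 0.71313 = 17.184 s.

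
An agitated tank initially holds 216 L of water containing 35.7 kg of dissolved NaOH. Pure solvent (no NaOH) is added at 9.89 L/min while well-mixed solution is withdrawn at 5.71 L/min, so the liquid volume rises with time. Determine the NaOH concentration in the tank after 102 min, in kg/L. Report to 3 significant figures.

0.0125 kg/L

Let m(t) be the amount of NaOH. Volume: V(t) = V₀ + (Q_in − Q_out) t = 216 + 4.1800 t; V(102) = 642.36 L.
Solute balance: dm/dt = 0 − Q_out C = −Q_out m/V(t).
Separate: dm/m = −Q_out dt/V(t) ⇒ ln(m/m₀) = −(Q_out/(Q_in−Q_out)) ln(V/V₀).
m = m₀ (V₀/V)^(Q_out/(Q_in−Q_out)) = 35.7 × (216/642.36)^(1.3660) = 8.0555 kg.
C = m/V = 8.0555/642.36 = 0.012540 kg/L.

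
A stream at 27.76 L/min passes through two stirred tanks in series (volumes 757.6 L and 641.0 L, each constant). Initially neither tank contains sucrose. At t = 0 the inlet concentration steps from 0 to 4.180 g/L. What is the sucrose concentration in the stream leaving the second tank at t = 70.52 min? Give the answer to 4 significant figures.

3.214 g/L

Each tank obeys Vᵢ dCᵢ/dt = Q(Cᵢ₋₁ − Cᵢ), so τᵢ = Vᵢ/Q.
τ₁ = 757.6/27.76 = 27.2911 min; τ₂ = 641.0/27.76 = 23.0908 min.
Solving the cascade with C₁(0)=C₂(0)=0 gives C₂(t) = C_in[1 − (τ₁ e^(−t/τ₁) − τ₂ e^(−t/τ₂))/(τ₁ − τ₂)].
At t = 70.52: e^(−t/τ₁) = 0.0754718, e^(−t/τ₂) = 0.0471683.
C₂ = 4.180·[1 − (27.2911·0.0754718 − 23.0908·0.0471683)/(4.20029)] = 4.180·0.768932 = 3.21413 g/L.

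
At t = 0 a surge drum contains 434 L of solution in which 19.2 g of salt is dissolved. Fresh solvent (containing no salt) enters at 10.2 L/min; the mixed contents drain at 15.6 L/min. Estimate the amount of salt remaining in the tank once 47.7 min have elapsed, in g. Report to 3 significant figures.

1.43 g

Total volume: dV/dt = Q_in − Q_out = -5.4000 L/min, so V(t) = 434 − 5.4000 t and V(47.7) = 176.42 L.
Species balance (pure solvent in): dm/dt = −Q_out · m/V(t).
dm/m = −Q_out dt/(V₀ − 5.4000 t); integrating gives ln(m/m₀) = −(Q_out/(Q_in−Q_out)) ln(V/V₀).
m = m₀ (V₀/V)^(Q_out/(Q_in−Q_out)) = 19.2 × (434/176.42)^(-2.8889) = 1.4253 g.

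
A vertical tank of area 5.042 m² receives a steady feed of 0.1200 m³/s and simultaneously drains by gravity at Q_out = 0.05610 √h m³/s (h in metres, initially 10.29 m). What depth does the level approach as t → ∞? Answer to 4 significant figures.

A dh/dt = Q_in − 0.05610 √h. Steady state requires inflow = outflow:
Q_in = 0.05610 √h_ss ⇒ √h_ss = 0.1200/0.05610 = 2.13904.
h_ss = 2.13904² = 4.57548 m. (Since h₀ = 10.29 m > h_ss, the level will fall toward this value.)

4.575 m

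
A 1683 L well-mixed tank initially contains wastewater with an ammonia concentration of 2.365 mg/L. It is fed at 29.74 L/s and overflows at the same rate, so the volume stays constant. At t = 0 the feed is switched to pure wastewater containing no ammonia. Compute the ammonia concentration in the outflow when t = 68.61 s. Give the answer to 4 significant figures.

Species balance on the tank: V dC/dt = Q(C_in − C).
Rewrite as dC/dt + C/τ = C_in/τ, τ = V/Q = 56.5905 s.
Solution: C(t) = C_in + (C₀ − C_in) e^(−t/τ).
C(68.61) = 0 + (2.365 − 0)·e^(−68.61/56.5905) = 0 + (2.36500)·0.297484 = 0.703549 mg/L.

0.7035 mg/L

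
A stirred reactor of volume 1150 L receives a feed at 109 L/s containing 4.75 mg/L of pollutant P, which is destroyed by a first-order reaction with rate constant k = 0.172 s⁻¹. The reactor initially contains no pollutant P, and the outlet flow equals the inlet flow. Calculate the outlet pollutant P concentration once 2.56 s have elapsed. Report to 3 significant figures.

0.835 mg/L

V dC/dt = Q(C_in − C) − k V C.
This is linear with rate a = Q/V + k = 0.26678 s⁻¹.
C_ss = Q C_in/(Q + kV) = 1.6876 mg/L; C(t) = C_ss + (C₀ − C_ss) e^(−a t).
C(2.56) = 1.6876 + (-1.6876)·e^(−0.26678·2.56) = 1.6876 + (-1.6876)·0.50512 = 0.83515 mg/L.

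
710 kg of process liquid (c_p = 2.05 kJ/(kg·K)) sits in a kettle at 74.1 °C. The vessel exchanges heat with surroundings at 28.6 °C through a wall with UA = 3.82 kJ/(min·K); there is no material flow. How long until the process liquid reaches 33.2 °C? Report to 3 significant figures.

M c_p dT/dt = −UA(T − T_amb).
τ = M c_p/UA = 381.02 min; T_ss = T_amb = 28.600 °C.
T(t) = T_ss + (T₀ − T_ss)e^(−t/τ); set T = 33.2:
t = −τ ln[(T − T_ss)/(T₀ − T_ss)] = −381.02 · ln(0.10110) = 873.17 min.

873 min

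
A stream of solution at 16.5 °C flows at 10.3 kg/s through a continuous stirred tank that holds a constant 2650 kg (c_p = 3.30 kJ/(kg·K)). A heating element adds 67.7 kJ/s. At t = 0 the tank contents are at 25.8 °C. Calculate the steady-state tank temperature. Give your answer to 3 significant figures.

M c_p dT/dt = ṁ c_p (T_in − T) + Q̇.
At steady state dT/dt = 0 ⇒ T_ss = T_in + Q̇/(ṁ c_p) = 16.5 + 67.7/(10.3·3.30) = 18.492 °C.

18.5 °C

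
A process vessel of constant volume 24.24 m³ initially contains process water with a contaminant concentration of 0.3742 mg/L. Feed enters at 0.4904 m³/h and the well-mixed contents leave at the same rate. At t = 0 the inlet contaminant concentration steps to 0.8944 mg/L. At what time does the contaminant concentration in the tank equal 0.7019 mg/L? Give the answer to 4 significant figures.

Species balance: V dC/dt = Q(C_in − C) ⇒ τ = V/Q = 49.4290 h.
C(t) = C_in + (C₀ − C_in) e^(−t/τ). Set C = 0.7019 and solve for t:
e^(−t/τ) = (C − C_in)/(C₀ − C_in) = (0.7019 − 0.8944)/(0.3742 − 0.8944) = 0.370050
t = −τ ln(…) = 49.4290 × 0.994117 = 49.1383 h.

49.14 h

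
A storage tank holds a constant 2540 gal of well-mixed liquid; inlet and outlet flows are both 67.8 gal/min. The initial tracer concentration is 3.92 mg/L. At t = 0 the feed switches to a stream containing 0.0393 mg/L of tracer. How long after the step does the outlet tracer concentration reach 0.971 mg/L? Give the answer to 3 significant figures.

Transient balance on the dissolved component: V dC/dt = Q(C_in − C), so τ = V/Q = 37.463 min.
C(t) = C_in + (C₀ − C_in) e^(−t/τ). Set C = 0.971 and solve for t:
e^(−t/τ) = (C − C_in)/(C₀ − C_in) = (0.971 − 0.0393)/(3.92 − 0.0393) = 0.24009
t = −τ ln(…) = 37.463 × 1.4268 = 53.451 min.

53.5 min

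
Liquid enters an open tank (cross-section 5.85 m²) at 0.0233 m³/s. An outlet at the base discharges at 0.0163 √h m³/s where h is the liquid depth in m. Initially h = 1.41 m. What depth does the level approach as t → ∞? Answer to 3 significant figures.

2.04 m

A dh/dt = Q_in − 0.0163 √h. Steady state requires inflow = outflow:
Q_in = 0.0163 √h_ss ⇒ √h_ss = 0.0233/0.0163 = 1.4294.
h_ss = 1.4294² = 2.0433 m. (Since h₀ = 1.41 m < h_ss, the level will rise toward this value.)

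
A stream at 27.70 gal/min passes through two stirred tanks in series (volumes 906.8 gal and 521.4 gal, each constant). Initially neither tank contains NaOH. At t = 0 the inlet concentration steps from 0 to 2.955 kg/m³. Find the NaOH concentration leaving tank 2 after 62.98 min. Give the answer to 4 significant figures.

Time constants: τᵢ = Vᵢ/Q for each well-mixed tank.
τ₁ = 906.8/27.70 = 32.7365 min; τ₂ = 521.4/27.70 = 18.8231 min.
Solving the cascade with C₁(0)=C₂(0)=0 gives C₂(t) = C_in[1 − (τ₁ e^(−t/τ₁) − τ₂ e^(−t/τ₂))/(τ₁ − τ₂)].
At t = 62.98: e^(−t/τ₁) = 0.146044, e^(−t/τ₂) = 0.0352289.
C₂ = 2.955·[1 − (32.7365·0.146044 − 18.8231·0.0352289)/(13.9134)] = 2.955·0.704037 = 2.08043 kg/m³.

2.080 kg/m³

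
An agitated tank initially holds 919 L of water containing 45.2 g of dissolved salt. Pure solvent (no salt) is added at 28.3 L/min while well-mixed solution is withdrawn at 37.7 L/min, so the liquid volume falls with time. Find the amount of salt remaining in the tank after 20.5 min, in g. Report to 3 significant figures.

17.6 g

Total volume: dV/dt = Q_in − Q_out = -9.4000 L/min, so V(t) = 919 − 9.4000 t and V(20.5) = 726.30 L.
Species balance (pure solvent in): dm/dt = −Q_out · m/V(t).
dm/m = −Q_out dt/(V₀ − 9.4000 t); integrating gives ln(m/m₀) = −(Q_out/(Q_in−Q_out)) ln(V/V₀).
m = m₀ (V₀/V)^(Q_out/(Q_in−Q_out)) = 45.2 × (919/726.30)^(-4.0106) = 17.589 g.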